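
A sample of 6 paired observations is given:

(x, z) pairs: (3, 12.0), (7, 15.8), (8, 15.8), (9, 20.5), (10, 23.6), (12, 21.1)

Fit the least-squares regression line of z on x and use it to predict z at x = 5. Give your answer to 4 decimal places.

14.2004

n = 6, Σx = 49, Σy = 108.8, Σxy = 946.7, Σx² = 447
Sxx = Σx² − (Σx)²/n = 447 − 400.166667 = 46.833333
Sxy = Σxy − (Σx)(Σy)/n = 946.7 − 888.533333 = 58.166667
b = Sxy/Sxx = 58.166667/46.833333 = 1.241993
a = ȳ − b·x̄ = 18.133333 − 1.241993·8.166667 = 7.990391
ŷ(5) = a + b·5 = 7.990391 + 1.241993·5 = 14.200356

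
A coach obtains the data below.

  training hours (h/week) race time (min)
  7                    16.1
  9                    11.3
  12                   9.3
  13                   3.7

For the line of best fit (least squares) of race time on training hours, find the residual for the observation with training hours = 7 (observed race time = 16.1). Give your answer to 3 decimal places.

0.286

n = 4, Σx = 41, Σy = 40.4, Σxy = 374.1, Σx² = 443
Sxx = Σx² − (Σx)²/n = 443 − 420.25 = 22.75
Sxy = Σxy − (Σx)(Σy)/n = 374.1 − 414.1 = -40
b = Sxy/Sxx = -40/22.75 = -1.758242
a = ȳ − b·x̄ = 10.1 − (-1.758242)·10.25 = 28.121978
ŷ(7) = 28.121978 + (-1.758242)·7 = 15.814286
residual = y − ŷ = 16.1 − 15.814286 = 0.285714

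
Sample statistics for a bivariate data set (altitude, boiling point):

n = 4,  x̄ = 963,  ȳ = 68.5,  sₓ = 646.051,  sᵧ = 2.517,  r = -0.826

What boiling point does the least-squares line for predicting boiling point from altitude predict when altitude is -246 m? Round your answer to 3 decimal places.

72.391

b = r · sᵧ/sₓ = -0.826 · 2.517/646.051 = -0.003218
a = ȳ − b·x̄ = 68.5 − (-0.003218)·963 = 71.599008
ŷ(-246) = a + b·-246 = 71.599008 + (-0.003218)·(-246) = 72.390655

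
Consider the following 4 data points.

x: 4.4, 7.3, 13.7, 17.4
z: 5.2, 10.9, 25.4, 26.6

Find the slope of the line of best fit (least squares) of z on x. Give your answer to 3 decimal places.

1.756

n = 4, Σx = 42.8, Σy = 68.1, Σxy = 913.27, Σx² = 563.1
Sxx = Σx² − (Σx)²/n = 563.1 − 457.96 = 105.14
Sxy = Σxy − (Σx)(Σy)/n = 913.27 − 728.67 = 184.6
b = Sxy/Sxx = 184.6/105.14 = 1.755754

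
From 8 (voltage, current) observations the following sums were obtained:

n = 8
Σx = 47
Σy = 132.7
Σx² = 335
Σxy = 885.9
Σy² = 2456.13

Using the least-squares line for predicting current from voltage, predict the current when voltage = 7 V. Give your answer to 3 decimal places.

Sxx = Σx² − (Σx)²/n = 335 − 276.125 = 58.875
Sxy = Σxy − (Σx)(Σy)/n = 885.9 − 779.6125 = 106.2875
b = Sxy/Sxx = 106.2875/58.875 = 1.805308
a = ȳ − b·x̄ = 16.5875 − 1.805308·5.875 = 5.981316
ŷ(7) = a + b·7 = 5.981316 + 1.805308·7 = 18.618471

18.618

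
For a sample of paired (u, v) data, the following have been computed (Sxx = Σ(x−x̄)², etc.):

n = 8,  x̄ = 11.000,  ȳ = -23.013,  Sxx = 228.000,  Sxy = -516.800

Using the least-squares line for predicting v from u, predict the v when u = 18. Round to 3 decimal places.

b = Sxy/Sxx = -516.8/228 = -2.266667
a = ȳ − b·x̄ = -23.013 − (-2.266667)·11 = 1.920333
ŷ(18) = a + b·18 = 1.920333 + (-2.266667)·18 = -38.879667

-38.880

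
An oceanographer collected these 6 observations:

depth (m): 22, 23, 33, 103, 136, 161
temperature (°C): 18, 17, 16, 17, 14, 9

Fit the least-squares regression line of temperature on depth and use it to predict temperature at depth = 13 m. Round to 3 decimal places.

n = 6, Σx = 478, Σy = 91, Σxy = 6419, Σx² = 57128
Sxx = Σx² − (Σx)²/n = 57128 − 38080.666667 = 19047.333333
Sxy = Σxy − (Σx)(Σy)/n = 6419 − 7249.666667 = -830.666667
b = Sxy/Sxx = -830.666667/19047.333333 = -0.043611
a = ȳ − b·x̄ = 15.166667 − (-0.043611)·79.666667 = 18.640982
ŷ(13) = a + b·13 = 18.640982 + (-0.043611)·13 = 18.074044

18.074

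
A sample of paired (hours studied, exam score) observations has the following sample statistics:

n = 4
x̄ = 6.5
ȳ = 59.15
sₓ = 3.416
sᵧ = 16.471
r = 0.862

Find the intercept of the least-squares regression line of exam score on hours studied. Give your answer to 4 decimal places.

32.1339

b = r · sᵧ/sₓ = 0.862 · 16.471/3.416 = 4.156324
a = ȳ − b·x̄ = 59.15 − 4.156324·6.5 = 32.133895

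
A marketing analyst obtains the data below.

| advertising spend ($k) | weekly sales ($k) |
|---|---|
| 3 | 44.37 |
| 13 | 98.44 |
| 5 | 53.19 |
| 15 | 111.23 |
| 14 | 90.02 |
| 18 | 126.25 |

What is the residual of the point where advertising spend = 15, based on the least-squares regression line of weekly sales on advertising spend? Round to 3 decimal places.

4.399

n = 6, Σx = 68, Σy = 523.5, Σxy = 6880.01, Σx² = 948
Sxx = Σx² − (Σx)²/n = 948 − 770.666667 = 177.333333
Sxy = Σxy − (Σx)(Σy)/n = 6880.01 − 5933 = 947.01
b = Sxy/Sxx = 947.01/177.333333 = 5.340282
a = ȳ − b·x̄ = 87.25 − 5.340282·11.333333 = 26.726805
ŷ(15) = 26.726805 + 5.340282·15 = 106.831034
residual = y − ŷ = 111.23 − 106.831034 = 4.398966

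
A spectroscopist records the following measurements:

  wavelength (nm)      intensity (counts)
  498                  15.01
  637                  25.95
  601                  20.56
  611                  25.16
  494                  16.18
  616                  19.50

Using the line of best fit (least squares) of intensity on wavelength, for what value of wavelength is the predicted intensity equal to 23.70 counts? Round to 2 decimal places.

629.46

n = 6, Σx = 3457, Σy = 122.36, Σxy = 71739.37, Σx² = 2011787
Sxx = Σx² − (Σx)²/n = 2011787 − 1991808.166667 = 19978.833333
Sxy = Σxy − (Σx)(Σy)/n = 71739.37 − 70499.753333 = 1239.616667
b = Sxy/Sxx = 1239.616667/19978.833333 = 0.062046
a = ȳ − b·x̄ = 20.393333 − 0.062046·576.166667 = -15.355791
Set a + b·x = 23.70: x = (23.70 − (-15.355791)) / 0.062046 = 629.460031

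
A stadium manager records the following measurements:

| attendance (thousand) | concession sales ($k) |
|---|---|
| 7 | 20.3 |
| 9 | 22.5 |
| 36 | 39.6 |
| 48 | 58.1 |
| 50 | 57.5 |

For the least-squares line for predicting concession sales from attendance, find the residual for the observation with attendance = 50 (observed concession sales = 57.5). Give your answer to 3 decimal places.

0.628

n = 5, Σx = 150, Σy = 198, Σxy = 7434, Σx² = 6230
Sxx = Σx² − (Σx)²/n = 6230 − 4500 = 1730
Sxy = Σxy − (Σx)(Σy)/n = 7434 − 5940 = 1494
b = Sxy/Sxx = 1494/1730 = 0.863584
a = ȳ − b·x̄ = 39.6 − 0.863584·30 = 13.692486
ŷ(50) = 13.692486 + 0.863584·50 = 56.871676
residual = y − ŷ = 57.5 − 56.871676 = 0.628324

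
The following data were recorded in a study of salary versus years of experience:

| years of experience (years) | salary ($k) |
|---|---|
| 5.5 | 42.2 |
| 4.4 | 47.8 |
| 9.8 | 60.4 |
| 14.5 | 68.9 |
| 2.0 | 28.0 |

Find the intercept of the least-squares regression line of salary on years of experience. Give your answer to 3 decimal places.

27.333

n = 5, Σx = 36.2, Σy = 247.3, Σxy = 2089.39, Σx² = 359.9
Sxx = Σx² − (Σx)²/n = 359.9 − 262.088 = 97.812
Sxy = Σxy − (Σx)(Σy)/n = 2089.39 − 1790.452 = 298.938
b = Sxy/Sxx = 298.938/97.812 = 3.056251
a = ȳ − b·x̄ = 49.46 − 3.056251·7.24 = 27.332744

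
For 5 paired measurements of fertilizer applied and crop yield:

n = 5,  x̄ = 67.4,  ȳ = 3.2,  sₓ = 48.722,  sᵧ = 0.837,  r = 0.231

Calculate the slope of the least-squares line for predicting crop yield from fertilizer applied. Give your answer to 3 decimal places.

0.004

b = r · sᵧ/sₓ = 0.231 · 0.837/48.722 = 0.003968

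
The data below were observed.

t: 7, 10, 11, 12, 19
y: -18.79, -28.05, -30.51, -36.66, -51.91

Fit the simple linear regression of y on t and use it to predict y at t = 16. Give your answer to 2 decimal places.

n = 5, Σx = 59, Σy = -165.92, Σxy = -2173.85, Σx² = 775
Sxx = Σx² − (Σx)²/n = 775 − 696.2 = 78.8
Sxy = Σxy − (Σx)(Σy)/n = -2173.85 − (-1957.856) = -215.994
b = Sxy/Sxx = -215.994/78.8 = -2.741041
a = ȳ − b·x̄ = -33.184 − (-2.741041)·11.8 = -0.839721
ŷ(16) = a + b·16 = -0.839721 + (-2.741041)·16 = -44.696371

-44.70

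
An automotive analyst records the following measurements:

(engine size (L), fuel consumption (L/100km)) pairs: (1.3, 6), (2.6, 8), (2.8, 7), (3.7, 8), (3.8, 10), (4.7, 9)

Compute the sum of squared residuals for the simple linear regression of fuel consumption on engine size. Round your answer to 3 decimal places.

n = 6, Σx = 18.9, Σy = 48, Σxy = 158.1, Σx² = 66.51, Σy² = 394
Sxx = Σx² − (Σx)²/n = 66.51 − 59.535 = 6.975
Sxy = Σxy − (Σx)(Σy)/n = 158.1 − 151.2 = 6.9
Syy = Σy² − (Σy)²/n = 394 − 384 = 10
b = Sxy/Sxx = 6.9/6.975 = 0.989247
SSE = Syy − b·Sxy = 10 − 0.989247·6.9 = 3.174194

3.174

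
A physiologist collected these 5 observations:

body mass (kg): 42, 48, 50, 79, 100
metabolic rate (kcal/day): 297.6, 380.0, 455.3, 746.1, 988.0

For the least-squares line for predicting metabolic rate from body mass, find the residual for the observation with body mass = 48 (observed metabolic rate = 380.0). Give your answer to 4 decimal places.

n = 5, Σx = 319, Σy = 2867, Σxy = 211246.1, Σx² = 22809
Sxx = Σx² − (Σx)²/n = 22809 − 20352.2 = 2456.8
Sxy = Σxy − (Σx)(Σy)/n = 211246.1 − 182914.6 = 28331.5
b = Sxy/Sxx = 28331.5/2456.8 = 11.531871
a = ȳ − b·x̄ = 573.4 − 11.531871·63.8 = -162.333352
ŷ(48) = -162.333352 + 11.531871·48 = 391.196443
residual = y − ŷ = 380.0 − 391.196443 = -11.196443

-11.1964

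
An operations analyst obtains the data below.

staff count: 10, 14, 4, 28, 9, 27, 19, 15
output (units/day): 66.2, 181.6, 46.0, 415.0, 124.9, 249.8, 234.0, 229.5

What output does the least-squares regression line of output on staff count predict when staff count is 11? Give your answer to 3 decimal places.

133.470

n = 8, Σx = 126, Σy = 1547, Σxy = 30765.6, Σx² = 2492
Sxx = Σx² − (Σx)²/n = 2492 − 1984.5 = 507.5
Sxy = Σxy − (Σx)(Σy)/n = 30765.6 − 24365.25 = 6400.35
b = Sxy/Sxx = 6400.35/507.5 = 12.611527
a = ȳ − b·x̄ = 193.375 − 12.611527·15.75 = -5.256552
ŷ(11) = a + b·11 = -5.256552 + 12.611527·11 = 133.470246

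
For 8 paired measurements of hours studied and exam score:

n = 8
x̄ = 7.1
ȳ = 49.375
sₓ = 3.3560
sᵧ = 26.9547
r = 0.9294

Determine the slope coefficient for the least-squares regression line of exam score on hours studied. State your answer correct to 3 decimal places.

b = r · sᵧ/sₓ = 0.9294 · 26.9547/3.356 = 7.464749

7.465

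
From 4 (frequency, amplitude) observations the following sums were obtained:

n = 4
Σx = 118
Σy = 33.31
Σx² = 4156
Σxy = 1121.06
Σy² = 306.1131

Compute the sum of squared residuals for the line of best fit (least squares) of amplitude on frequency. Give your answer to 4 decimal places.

Sxx = Σx² − (Σx)²/n = 4156 − 3481 = 675
Sxy = Σxy − (Σx)(Σy)/n = 1121.06 − 982.645 = 138.415
Syy = Σy² − (Σy)²/n = 306.1131 − 277.389025 = 28.724075
b = Sxy/Sxx = 138.415/675 = 0.205059
SSE = Syy − b·Sxy = 28.724075 − 0.205059·138.415 = 0.340798

0.3408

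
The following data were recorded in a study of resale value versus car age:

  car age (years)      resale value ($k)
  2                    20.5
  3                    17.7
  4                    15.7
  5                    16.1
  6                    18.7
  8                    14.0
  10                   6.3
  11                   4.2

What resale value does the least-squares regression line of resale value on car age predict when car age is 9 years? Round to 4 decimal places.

9.4444

n = 8, Σx = 49, Σy = 113.2, Σxy = 570.8, Σx² = 375
Sxx = Σx² − (Σx)²/n = 375 − 300.125 = 74.875
Sxy = Σxy − (Σx)(Σy)/n = 570.8 − 693.35 = -122.55
b = Sxy/Sxx = -122.55/74.875 = -1.636728
a = ȳ − b·x̄ = 14.15 − (-1.636728)·6.125 = 24.174958
ŷ(9) = a + b·9 = 24.174958 + (-1.636728)·9 = 9.444407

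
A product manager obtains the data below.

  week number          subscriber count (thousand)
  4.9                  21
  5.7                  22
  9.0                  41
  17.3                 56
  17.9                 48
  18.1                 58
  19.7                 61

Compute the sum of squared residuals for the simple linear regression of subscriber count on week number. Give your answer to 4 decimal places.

n = 7, Σx = 92.6, Σy = 307, Σxy = 4676.8, Σx² = 1472.9, Σy² = 15131
Sxx = Σx² − (Σx)²/n = 1472.9 − 1224.965714 = 247.934286
Sxy = Σxy − (Σx)(Σy)/n = 4676.8 − 4061.171429 = 615.628571
Syy = Σy² − (Σy)²/n = 15131 − 13464.142857 = 1666.857143
b = Sxy/Sxx = 615.628571/247.934286 = 2.483031
SSE = Syy − b·Sxy = 1666.857143 − 2.483031·615.628571 = 138.232181

138.2322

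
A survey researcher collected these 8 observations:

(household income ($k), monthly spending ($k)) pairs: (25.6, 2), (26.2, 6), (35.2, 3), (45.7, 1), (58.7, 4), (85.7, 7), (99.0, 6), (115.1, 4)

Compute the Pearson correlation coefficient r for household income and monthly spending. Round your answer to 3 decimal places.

n = 8, Σx = 491.2, Σy = 33, Σxy = 2248.8, Σx² = 38508.52, Σy² = 167
Sxx = Σx² − (Σx)²/n = 38508.52 − 30159.68 = 8348.84
Sxy = Σxy − (Σx)(Σy)/n = 2248.8 − 2026.2 = 222.6
Syy = Σy² − (Σy)²/n = 167 − 136.125 = 30.875
r = Sxy/√(Sxx·Syy) = 222.6/√(257770.435) = 222.6/507.710976 = 0.438438

0.438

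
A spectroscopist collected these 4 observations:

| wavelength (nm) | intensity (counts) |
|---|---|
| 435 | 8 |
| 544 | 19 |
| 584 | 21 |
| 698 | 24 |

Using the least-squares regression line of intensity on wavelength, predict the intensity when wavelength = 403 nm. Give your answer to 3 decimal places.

n = 4, Σx = 2261, Σy = 72, Σxy = 42832, Σx² = 1313421
Sxx = Σx² − (Σx)²/n = 1313421 − 1278030.25 = 35390.75
Sxy = Σxy − (Σx)(Σy)/n = 42832 − 40698 = 2134
b = Sxy/Sxx = 2134/35390.75 = 0.060298
a = ȳ − b·x̄ = 18 − 0.060298·565.25 = -16.083581
ŷ(403) = a + b·403 = -16.083581 + 0.060298·403 = 8.216610

8.217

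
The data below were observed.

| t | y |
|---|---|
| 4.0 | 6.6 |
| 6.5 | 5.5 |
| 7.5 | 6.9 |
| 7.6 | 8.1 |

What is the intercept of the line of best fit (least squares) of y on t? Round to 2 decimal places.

n = 4, Σx = 25.6, Σy = 27.1, Σxy = 175.46, Σx² = 172.26
Sxx = Σx² − (Σx)²/n = 172.26 − 163.84 = 8.42
Sxy = Σxy − (Σx)(Σy)/n = 175.46 − 173.44 = 2.02
b = Sxy/Sxx = 2.02/8.42 = 0.239905
a = ȳ − b·x̄ = 6.775 − 0.239905·6.4 = 5.239608

5.24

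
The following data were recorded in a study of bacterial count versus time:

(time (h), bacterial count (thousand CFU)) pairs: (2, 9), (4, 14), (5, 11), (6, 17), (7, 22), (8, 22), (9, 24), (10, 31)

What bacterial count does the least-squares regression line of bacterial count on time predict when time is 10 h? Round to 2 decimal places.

28.25

n = 8, Σx = 51, Σy = 150, Σxy = 1087, Σx² = 375
Sxx = Σx² − (Σx)²/n = 375 − 325.125 = 49.875
Sxy = Σxy − (Σx)(Σy)/n = 1087 − 956.25 = 130.75
b = Sxy/Sxx = 130.75/49.875 = 2.621554
a = ȳ − b·x̄ = 18.75 − 2.621554·6.375 = 2.037594
ŷ(10) = a + b·10 = 2.037594 + 2.621554·10 = 28.253133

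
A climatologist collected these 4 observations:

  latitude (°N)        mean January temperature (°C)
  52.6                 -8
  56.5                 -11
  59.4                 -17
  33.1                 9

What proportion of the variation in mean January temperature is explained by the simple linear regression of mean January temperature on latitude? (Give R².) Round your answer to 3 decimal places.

n = 4, Σx = 201.6, Σy = -27, Σxy = -1754.2, Σx² = 10582.98, Σy² = 555
Sxx = Σx² − (Σx)²/n = 10582.98 − 10160.64 = 422.34
Sxy = Σxy − (Σx)(Σy)/n = -1754.2 − (-1360.8) = -393.4
Syy = Σy² − (Σy)²/n = 555 − 182.25 = 372.75
R² = Sxy²/(Sxx·Syy) = (-393.4)²/(422.34·372.75) = 0.983080

0.983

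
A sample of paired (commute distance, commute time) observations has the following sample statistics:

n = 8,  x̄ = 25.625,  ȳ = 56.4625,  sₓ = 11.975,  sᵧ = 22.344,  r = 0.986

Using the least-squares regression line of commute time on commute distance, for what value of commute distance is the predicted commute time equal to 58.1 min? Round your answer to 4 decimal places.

b = r · sᵧ/sₓ = 0.986 · 22.344/11.975 = 1.839765
a = ȳ − b·x̄ = 56.4625 − 1.839765·25.625 = 9.318526
Set a + b·x = 58.1: x = (58.1 − 9.318526) / 1.839765 = 26.515059

26.5151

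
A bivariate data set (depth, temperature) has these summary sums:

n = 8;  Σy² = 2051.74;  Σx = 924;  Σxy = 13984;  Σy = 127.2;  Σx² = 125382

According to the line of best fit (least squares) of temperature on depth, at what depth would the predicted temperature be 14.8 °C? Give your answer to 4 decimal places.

Sxx = Σx² − (Σx)²/n = 125382 − 106722 = 18660
Sxy = Σxy − (Σx)(Σy)/n = 13984 − 14691.6 = -707.6
b = Sxy/Sxx = -707.6/18660 = -0.037921
a = ȳ − b·x̄ = 15.9 − (-0.037921)·115.5 = 20.279839
Set a + b·x = 14.8: x = (14.8 − 20.279839) / (-0.037921) = 144.507914

144.5079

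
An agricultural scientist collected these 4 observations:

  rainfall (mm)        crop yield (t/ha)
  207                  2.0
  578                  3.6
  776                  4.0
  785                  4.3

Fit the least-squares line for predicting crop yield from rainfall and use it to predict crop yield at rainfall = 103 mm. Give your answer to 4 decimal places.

n = 4, Σx = 2346, Σy = 13.9, Σxy = 8974.3, Σx² = 1595334
Sxx = Σx² − (Σx)²/n = 1595334 − 1375929 = 219405
Sxy = Σxy − (Σx)(Σy)/n = 8974.3 − 8152.35 = 821.95
b = Sxy/Sxx = 821.95/219405 = 0.003746
a = ȳ − b·x̄ = 3.475 − 0.003746·586.5 = 1.277814
ŷ(103) = a + b·103 = 1.277814 + 0.003746·103 = 1.663679

1.6637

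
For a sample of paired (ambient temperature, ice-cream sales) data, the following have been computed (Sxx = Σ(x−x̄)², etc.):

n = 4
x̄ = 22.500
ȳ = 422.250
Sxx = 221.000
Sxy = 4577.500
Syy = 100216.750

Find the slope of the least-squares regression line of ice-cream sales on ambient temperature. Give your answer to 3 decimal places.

b = Sxy/Sxx = 4577.5/221 = 20.712670

20.713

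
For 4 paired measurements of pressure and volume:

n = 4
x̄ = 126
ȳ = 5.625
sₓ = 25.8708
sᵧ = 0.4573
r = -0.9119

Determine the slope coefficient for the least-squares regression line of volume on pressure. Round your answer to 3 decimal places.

b = r · sᵧ/sₓ = -0.9119 · 0.4573/25.8708 = -0.016119

-0.016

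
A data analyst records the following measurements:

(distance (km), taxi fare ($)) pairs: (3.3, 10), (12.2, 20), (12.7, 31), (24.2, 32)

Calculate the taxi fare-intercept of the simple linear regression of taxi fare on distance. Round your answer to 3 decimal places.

9.759

n = 4, Σx = 52.4, Σy = 93, Σxy = 1445.1, Σx² = 906.66
Sxx = Σx² − (Σx)²/n = 906.66 − 686.44 = 220.22
Sxy = Σxy − (Σx)(Σy)/n = 1445.1 − 1218.3 = 226.8
b = Sxy/Sxx = 226.8/220.22 = 1.029879
a = ȳ − b·x̄ = 23.25 − 1.029879·13.1 = 9.758582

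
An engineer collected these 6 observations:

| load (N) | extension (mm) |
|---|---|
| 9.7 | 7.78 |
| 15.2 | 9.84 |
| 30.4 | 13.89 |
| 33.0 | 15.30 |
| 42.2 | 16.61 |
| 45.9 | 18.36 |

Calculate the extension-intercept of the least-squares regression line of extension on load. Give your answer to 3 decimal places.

n = 6, Σx = 176.4, Σy = 81.78, Σxy = 2695.856, Σx² = 6225.94
Sxx = Σx² − (Σx)²/n = 6225.94 − 5186.16 = 1039.78
Sxy = Σxy − (Σx)(Σy)/n = 2695.856 − 2404.332 = 291.524
b = Sxy/Sxx = 291.524/1039.78 = 0.280371
a = ȳ − b·x̄ = 13.63 − 0.280371·29.4 = 5.387097

5.387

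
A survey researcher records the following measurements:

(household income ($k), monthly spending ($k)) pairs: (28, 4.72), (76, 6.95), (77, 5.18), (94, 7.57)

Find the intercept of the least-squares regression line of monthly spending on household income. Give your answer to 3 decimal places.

n = 4, Σx = 275, Σy = 24.42, Σxy = 1770.8, Σx² = 21325
Sxx = Σx² − (Σx)²/n = 21325 − 18906.25 = 2418.75
Sxy = Σxy − (Σx)(Σy)/n = 1770.8 − 1678.875 = 91.925
b = Sxy/Sxx = 91.925/2418.75 = 0.038005
a = ȳ − b·x̄ = 6.105 − 0.038005·68.75 = 3.492145

3.492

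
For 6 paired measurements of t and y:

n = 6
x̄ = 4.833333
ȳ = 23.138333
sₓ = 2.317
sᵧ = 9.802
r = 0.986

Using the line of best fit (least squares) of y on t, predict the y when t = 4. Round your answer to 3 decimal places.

19.662

b = r · sᵧ/sₓ = 0.986 · 9.802/2.317 = 4.171244
a = ȳ − b·x̄ = 23.138333 − 4.171244·4.833333 = 2.977322
ŷ(4) = a + b·4 = 2.977322 + 4.171244·4 = 19.662298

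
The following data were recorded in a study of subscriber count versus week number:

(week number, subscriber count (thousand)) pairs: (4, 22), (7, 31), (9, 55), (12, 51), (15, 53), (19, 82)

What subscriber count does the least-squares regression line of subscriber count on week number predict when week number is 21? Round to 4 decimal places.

84.4000

n = 6, Σx = 66, Σy = 294, Σxy = 3765, Σx² = 876
Sxx = Σx² − (Σx)²/n = 876 − 726 = 150
Sxy = Σxy − (Σx)(Σy)/n = 3765 − 3234 = 531
b = Sxy/Sxx = 531/150 = 3.54
a = ȳ − b·x̄ = 49 − 3.54·11 = 10.06
ŷ(21) = a + b·21 = 10.06 + 3.54·21 = 84.4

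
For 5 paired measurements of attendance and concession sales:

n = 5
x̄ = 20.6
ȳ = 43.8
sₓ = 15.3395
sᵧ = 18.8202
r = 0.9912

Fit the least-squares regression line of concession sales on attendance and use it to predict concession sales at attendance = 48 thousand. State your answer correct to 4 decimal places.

77.1215

b = r · sᵧ/sₓ = 0.9912 · 18.8202/15.3395 = 1.216114
a = ȳ − b·x̄ = 43.8 − 1.216114·20.6 = 18.748050
ŷ(48) = a + b·48 = 18.748050 + 1.216114·48 = 77.121526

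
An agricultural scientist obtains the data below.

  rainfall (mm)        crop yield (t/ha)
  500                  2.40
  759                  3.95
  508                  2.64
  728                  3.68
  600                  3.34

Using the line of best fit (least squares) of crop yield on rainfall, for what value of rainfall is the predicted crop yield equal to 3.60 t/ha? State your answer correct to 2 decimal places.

n = 5, Σx = 3095, Σy = 16.01, Σxy = 10222.21, Σx² = 1974129
Sxx = Σx² − (Σx)²/n = 1974129 − 1915805 = 58324
Sxy = Σxy − (Σx)(Σy)/n = 10222.21 − 9910.19 = 312.02
b = Sxy/Sxx = 312.02/58324 = 0.005350
a = ȳ − b·x̄ = 3.202 − 0.005350·619 = -0.109508
Set a + b·x = 3.60: x = (3.60 − (-0.109508)) / 0.005350 = 693.395718

693.40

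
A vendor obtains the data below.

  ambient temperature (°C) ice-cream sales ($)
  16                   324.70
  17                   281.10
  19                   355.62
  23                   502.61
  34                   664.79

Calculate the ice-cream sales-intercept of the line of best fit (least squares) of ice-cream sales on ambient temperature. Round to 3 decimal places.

n = 5, Σx = 109, Σy = 2128.82, Σxy = 50893.57, Σx² = 2591
Sxx = Σx² − (Σx)²/n = 2591 − 2376.2 = 214.8
Sxy = Σxy − (Σx)(Σy)/n = 50893.57 − 46408.276 = 4485.294
b = Sxy/Sxx = 4485.294/214.8 = 20.881257
a = ȳ − b·x̄ = 425.764 − 20.881257·21.8 = -29.447402

-29.447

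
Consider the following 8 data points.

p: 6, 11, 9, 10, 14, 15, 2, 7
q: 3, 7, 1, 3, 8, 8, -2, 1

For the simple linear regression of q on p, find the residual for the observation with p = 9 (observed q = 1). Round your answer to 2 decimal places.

n = 8, Σx = 74, Σy = 29, Σxy = 369, Σx² = 812
Sxx = Σx² − (Σx)²/n = 812 − 684.5 = 127.5
Sxy = Σxy − (Σx)(Σy)/n = 369 − 268.25 = 100.75
b = Sxy/Sxx = 100.75/127.5 = 0.790196
a = ȳ − b·x̄ = 3.625 − 0.790196·9.25 = -3.684314
ŷ(9) = -3.684314 + 0.790196·9 = 3.427451
residual = y − ŷ = 1 − 3.427451 = -2.427451

-2.43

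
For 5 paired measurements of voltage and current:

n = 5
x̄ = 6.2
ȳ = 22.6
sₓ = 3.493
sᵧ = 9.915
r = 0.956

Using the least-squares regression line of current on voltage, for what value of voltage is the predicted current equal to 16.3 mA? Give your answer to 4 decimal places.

b = r · sᵧ/sₓ = 0.956 · 9.915/3.493 = 2.713639
a = ȳ − b·x̄ = 22.6 − 2.713639·6.2 = 5.775440
Set a + b·x = 16.3: x = (16.3 − 5.775440) / 2.713639 = 3.878394

3.8784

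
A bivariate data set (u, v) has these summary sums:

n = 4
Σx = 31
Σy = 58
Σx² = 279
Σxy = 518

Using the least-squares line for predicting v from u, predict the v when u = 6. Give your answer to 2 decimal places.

Sxx = Σx² − (Σx)²/n = 279 − 240.25 = 38.75
Sxy = Σxy − (Σx)(Σy)/n = 518 − 449.5 = 68.5
b = Sxy/Sxx = 68.5/38.75 = 1.767742
a = ȳ − b·x̄ = 14.5 − 1.767742·7.75 = 0.8
ŷ(6) = a + b·6 = 0.8 + 1.767742·6 = 11.406452

11.41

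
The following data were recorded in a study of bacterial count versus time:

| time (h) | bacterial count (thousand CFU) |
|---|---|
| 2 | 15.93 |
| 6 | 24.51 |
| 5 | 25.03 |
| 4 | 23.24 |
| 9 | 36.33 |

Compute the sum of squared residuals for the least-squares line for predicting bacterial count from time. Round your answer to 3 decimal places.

n = 5, Σx = 26, Σy = 125.04, Σxy = 724, Σx² = 162, Σy² = 3340.9724
Sxx = Σx² − (Σx)²/n = 162 − 135.2 = 26.8
Sxy = Σxy − (Σx)(Σy)/n = 724 − 650.208 = 73.792
Syy = Σy² − (Σy)²/n = 3340.9724 − 3127.00032 = 213.97208
b = Sxy/Sxx = 73.792/26.8 = 2.753433
SSE = Syy − b·Sxy = 213.97208 − 2.753433·73.792 = 10.790764

10.791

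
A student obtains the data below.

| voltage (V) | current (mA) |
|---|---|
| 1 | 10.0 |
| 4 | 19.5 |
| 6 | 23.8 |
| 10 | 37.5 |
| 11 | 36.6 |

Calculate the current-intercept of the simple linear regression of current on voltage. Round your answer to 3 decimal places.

7.627

n = 5, Σx = 32, Σy = 127.4, Σxy = 1008.4, Σx² = 274
Sxx = Σx² − (Σx)²/n = 274 − 204.8 = 69.2
Sxy = Σxy − (Σx)(Σy)/n = 1008.4 − 815.36 = 193.04
b = Sxy/Sxx = 193.04/69.2 = 2.789595
a = ȳ − b·x̄ = 25.48 − 2.789595·6.4 = 7.626590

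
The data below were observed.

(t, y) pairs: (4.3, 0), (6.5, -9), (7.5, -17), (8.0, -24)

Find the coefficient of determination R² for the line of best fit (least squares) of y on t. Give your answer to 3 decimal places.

n = 4, Σx = 26.3, Σy = -50, Σxy = -378, Σx² = 180.99, Σy² = 946
Sxx = Σx² − (Σx)²/n = 180.99 − 172.9225 = 8.0675
Sxy = Σxy − (Σx)(Σy)/n = -378 − (-328.75) = -49.25
Syy = Σy² − (Σy)²/n = 946 − 625 = 321
R² = Sxy²/(Sxx·Syy) = (-49.25)²/(8.0675·321) = 0.936631

0.937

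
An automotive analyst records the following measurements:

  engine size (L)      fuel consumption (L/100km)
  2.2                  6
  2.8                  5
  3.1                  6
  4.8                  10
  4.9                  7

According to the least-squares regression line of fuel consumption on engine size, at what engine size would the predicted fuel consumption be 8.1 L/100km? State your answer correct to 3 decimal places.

4.660

n = 5, Σx = 17.8, Σy = 34, Σxy = 128.1, Σx² = 69.34
Sxx = Σx² − (Σx)²/n = 69.34 − 63.368 = 5.972
Sxy = Σxy − (Σx)(Σy)/n = 128.1 − 121.04 = 7.06
b = Sxy/Sxx = 7.06/5.972 = 1.182184
a = ȳ − b·x̄ = 6.8 − 1.182184·3.56 = 2.591427
Set a + b·x = 8.1: x = (8.1 − 2.591427) / 1.182184 = 4.659660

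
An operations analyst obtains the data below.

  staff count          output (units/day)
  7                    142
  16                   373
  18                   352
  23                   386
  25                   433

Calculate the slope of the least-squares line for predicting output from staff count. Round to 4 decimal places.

n = 5, Σx = 89, Σy = 1686, Σxy = 33001, Σx² = 1783
Sxx = Σx² − (Σx)²/n = 1783 − 1584.2 = 198.8
Sxy = Σxy − (Σx)(Σy)/n = 33001 − 30010.8 = 2990.2
b = Sxy/Sxx = 2990.2/198.8 = 15.041247

15.0412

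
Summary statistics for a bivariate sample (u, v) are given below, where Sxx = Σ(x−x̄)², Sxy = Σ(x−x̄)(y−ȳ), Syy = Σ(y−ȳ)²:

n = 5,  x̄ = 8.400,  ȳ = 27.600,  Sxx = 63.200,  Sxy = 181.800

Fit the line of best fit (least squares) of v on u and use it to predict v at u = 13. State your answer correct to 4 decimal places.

40.8323

b = Sxy/Sxx = 181.8/63.2 = 2.876582
a = ȳ − b·x̄ = 27.6 − 2.876582·8.4 = 3.436709
ŷ(13) = a + b·13 = 3.436709 + 2.876582·13 = 40.832278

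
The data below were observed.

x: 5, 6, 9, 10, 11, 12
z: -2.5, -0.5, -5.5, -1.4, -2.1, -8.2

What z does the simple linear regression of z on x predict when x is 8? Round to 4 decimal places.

n = 6, Σx = 53, Σy = -20.2, Σxy = -200.5, Σx² = 507
Sxx = Σx² − (Σx)²/n = 507 − 468.166667 = 38.833333
Sxy = Σxy − (Σx)(Σy)/n = -200.5 − (-178.433333) = -22.066667
b = Sxy/Sxx = -22.066667/38.833333 = -0.568240
a = ȳ − b·x̄ = -3.366667 − (-0.568240)·8.833333 = 1.652790
ŷ(8) = a + b·8 = 1.652790 + (-0.568240)·8 = -2.893133

-2.8931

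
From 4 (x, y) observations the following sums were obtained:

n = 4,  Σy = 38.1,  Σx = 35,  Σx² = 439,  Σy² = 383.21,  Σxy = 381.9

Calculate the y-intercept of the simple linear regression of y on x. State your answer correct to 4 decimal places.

Sxx = Σx² − (Σx)²/n = 439 − 306.25 = 132.75
Sxy = Σxy − (Σx)(Σy)/n = 381.9 − 333.375 = 48.525
b = Sxy/Sxx = 48.525/132.75 = 0.365537
a = ȳ − b·x̄ = 9.525 − 0.365537·8.75 = 6.326554

6.3266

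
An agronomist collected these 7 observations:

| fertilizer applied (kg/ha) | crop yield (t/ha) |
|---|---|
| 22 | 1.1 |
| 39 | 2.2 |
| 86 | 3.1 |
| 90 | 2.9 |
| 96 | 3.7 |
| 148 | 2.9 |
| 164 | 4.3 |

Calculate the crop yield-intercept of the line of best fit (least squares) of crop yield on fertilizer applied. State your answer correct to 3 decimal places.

1.362

n = 7, Σx = 645, Σy = 20.2, Σxy = 2127.2, Σx² = 75517
Sxx = Σx² − (Σx)²/n = 75517 − 59432.142857 = 16084.857143
Sxy = Σxy − (Σx)(Σy)/n = 2127.2 − 1861.285714 = 265.914286
b = Sxy/Sxx = 265.914286/16084.857143 = 0.016532
a = ȳ − b·x̄ = 2.885714 − 0.016532·92.142857 = 1.362412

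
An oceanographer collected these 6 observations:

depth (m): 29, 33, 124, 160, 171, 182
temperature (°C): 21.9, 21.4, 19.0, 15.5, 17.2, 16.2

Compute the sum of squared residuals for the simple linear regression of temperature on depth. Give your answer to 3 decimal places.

n = 6, Σx = 699, Σy = 111.2, Σxy = 12066.9, Σx² = 105271, Σy² = 2097.1
Sxx = Σx² − (Σx)²/n = 105271 − 81433.5 = 23837.5
Sxy = Σxy − (Σx)(Σy)/n = 12066.9 − 12954.8 = -887.9
Syy = Σy² − (Σy)²/n = 2097.1 − 2060.906667 = 36.193333
b = Sxy/Sxx = -887.9/23837.5 = -0.037248
SSE = Syy − b·Sxy = 36.193333 − (-0.037248)·(-887.9) = 3.120804

3.121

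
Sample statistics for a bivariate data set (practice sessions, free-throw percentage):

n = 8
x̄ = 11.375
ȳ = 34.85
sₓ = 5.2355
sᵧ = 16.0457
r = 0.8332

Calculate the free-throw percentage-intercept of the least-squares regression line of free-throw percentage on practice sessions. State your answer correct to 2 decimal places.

5.80

b = r · sᵧ/sₓ = 0.8332 · 16.0457/5.2355 = 2.553582
a = ȳ − b·x̄ = 34.85 − 2.553582·11.375 = 5.803008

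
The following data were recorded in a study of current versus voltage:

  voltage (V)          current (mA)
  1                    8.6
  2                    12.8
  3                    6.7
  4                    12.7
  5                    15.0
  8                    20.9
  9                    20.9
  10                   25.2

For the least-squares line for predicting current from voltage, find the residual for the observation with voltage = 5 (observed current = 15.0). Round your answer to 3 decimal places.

n = 8, Σx = 42, Σy = 122.8, Σxy = 787.4, Σx² = 300
Sxx = Σx² − (Σx)²/n = 300 − 220.5 = 79.5
Sxy = Σxy − (Σx)(Σy)/n = 787.4 − 644.7 = 142.7
b = Sxy/Sxx = 142.7/79.5 = 1.794969
a = ȳ − b·x̄ = 15.35 − 1.794969·5.25 = 5.926415
ŷ(5) = 5.926415 + 1.794969·5 = 14.901258
residual = y − ŷ = 15.0 − 14.901258 = 0.098742

0.099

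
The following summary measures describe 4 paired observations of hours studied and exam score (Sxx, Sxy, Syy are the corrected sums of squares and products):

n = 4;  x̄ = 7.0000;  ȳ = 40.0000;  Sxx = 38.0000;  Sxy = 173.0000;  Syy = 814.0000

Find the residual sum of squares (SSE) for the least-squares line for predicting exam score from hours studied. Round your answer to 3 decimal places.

26.395

b = Sxy/Sxx = 173/38 = 4.552632
SSE = Syy − b·Sxy = 814 − 4.552632·173 = 26.394737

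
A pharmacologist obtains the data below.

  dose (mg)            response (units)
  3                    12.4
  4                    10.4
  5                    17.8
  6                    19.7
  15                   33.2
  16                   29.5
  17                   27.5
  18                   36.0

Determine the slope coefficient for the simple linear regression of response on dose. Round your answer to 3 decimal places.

n = 8, Σx = 84, Σy = 186.5, Σxy = 2371.5, Σx² = 1180
Sxx = Σx² − (Σx)²/n = 1180 − 882 = 298
Sxy = Σxy − (Σx)(Σy)/n = 2371.5 − 1958.25 = 413.25
b = Sxy/Sxx = 413.25/298 = 1.386745

1.387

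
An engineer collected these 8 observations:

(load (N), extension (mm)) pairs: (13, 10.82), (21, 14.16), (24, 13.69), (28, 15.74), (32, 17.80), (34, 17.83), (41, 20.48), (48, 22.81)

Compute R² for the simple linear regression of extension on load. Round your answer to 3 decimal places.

n = 8, Σx = 241, Σy = 133.33, Σxy = 4317.68, Σx² = 8135, Σy² = 2327.2171
Sxx = Σx² − (Σx)²/n = 8135 − 7260.125 = 874.875
Sxy = Σxy − (Σx)(Σy)/n = 4317.68 − 4016.56625 = 301.11375
Syy = Σy² − (Σy)²/n = 2327.2171 − 2222.111113 = 105.105987
R² = Sxy²/(Sxx·Syy) = (301.11375)²/(874.875·105.105987) = 0.986025

0.986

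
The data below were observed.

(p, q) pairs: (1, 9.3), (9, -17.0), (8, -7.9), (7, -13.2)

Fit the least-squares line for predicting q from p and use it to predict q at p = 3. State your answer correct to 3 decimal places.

2.806

n = 4, Σx = 25, Σy = -28.8, Σxy = -299.3, Σx² = 195
Sxx = Σx² − (Σx)²/n = 195 − 156.25 = 38.75
Sxy = Σxy − (Σx)(Σy)/n = -299.3 − (-180) = -119.3
b = Sxy/Sxx = -119.3/38.75 = -3.078710
a = ȳ − b·x̄ = -7.2 − (-3.078710)·6.25 = 12.041935
ŷ(3) = a + b·3 = 12.041935 + (-3.078710)·3 = 2.805806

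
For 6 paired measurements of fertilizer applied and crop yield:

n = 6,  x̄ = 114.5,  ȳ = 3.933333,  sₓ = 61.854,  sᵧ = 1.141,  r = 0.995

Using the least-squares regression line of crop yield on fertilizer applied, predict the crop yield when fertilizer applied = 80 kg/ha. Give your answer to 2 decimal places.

3.30

b = r · sᵧ/sₓ = 0.995 · 1.141/61.854 = 0.018354
a = ȳ − b·x̄ = 3.933333 − 0.018354·114.5 = 1.831751
ŷ(80) = a + b·80 = 1.831751 + 0.018354·80 = 3.300105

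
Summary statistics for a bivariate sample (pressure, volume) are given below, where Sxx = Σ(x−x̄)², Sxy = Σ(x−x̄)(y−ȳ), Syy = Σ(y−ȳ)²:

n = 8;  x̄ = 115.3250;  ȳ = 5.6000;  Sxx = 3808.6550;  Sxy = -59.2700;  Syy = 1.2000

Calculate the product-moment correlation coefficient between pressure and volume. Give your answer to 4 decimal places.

r = Sxy/√(Sxx·Syy) = -59.27/√(4570.386) = -59.27/67.604630 = -0.876715

-0.8767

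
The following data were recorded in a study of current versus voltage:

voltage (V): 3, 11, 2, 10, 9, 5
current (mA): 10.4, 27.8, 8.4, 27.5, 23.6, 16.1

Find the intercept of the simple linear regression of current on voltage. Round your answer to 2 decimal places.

n = 6, Σx = 40, Σy = 113.8, Σxy = 921.7, Σx² = 340
Sxx = Σx² − (Σx)²/n = 340 − 266.666667 = 73.333333
Sxy = Σxy − (Σx)(Σy)/n = 921.7 − 758.666667 = 163.033333
b = Sxy/Sxx = 163.033333/73.333333 = 2.223182
a = ȳ − b·x̄ = 18.966667 − 2.223182·6.666667 = 4.145455

4.15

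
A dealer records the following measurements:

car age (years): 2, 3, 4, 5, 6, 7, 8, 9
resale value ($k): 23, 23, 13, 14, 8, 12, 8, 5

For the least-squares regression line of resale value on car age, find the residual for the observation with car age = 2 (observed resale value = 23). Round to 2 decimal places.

n = 8, Σx = 44, Σy = 106, Σxy = 478, Σx² = 284
Sxx = Σx² − (Σx)²/n = 284 − 242 = 42
Sxy = Σxy − (Σx)(Σy)/n = 478 − 583 = -105
b = Sxy/Sxx = -105/42 = -2.5
a = ȳ − b·x̄ = 13.25 − (-2.5)·5.5 = 27
ŷ(2) = 27 + (-2.5)·2 = 22
residual = y − ŷ = 23 − 22 = 1

1.00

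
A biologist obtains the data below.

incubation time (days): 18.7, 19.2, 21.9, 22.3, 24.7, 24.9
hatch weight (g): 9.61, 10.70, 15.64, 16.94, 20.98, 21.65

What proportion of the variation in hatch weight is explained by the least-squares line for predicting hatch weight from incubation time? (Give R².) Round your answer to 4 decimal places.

0.9983

n = 6, Σx = 131.7, Σy = 95.52, Σxy = 2162.716, Σx² = 2925.33, Σy² = 1647.2982
Sxx = Σx² − (Σx)²/n = 2925.33 − 2890.815 = 34.515
Sxy = Σxy − (Σx)(Σy)/n = 2162.716 − 2096.664 = 66.052
Syy = Σy² − (Σy)²/n = 1647.2982 − 1520.6784 = 126.6198
R² = Sxy²/(Sxx·Syy) = (66.052)²/(34.515·126.6198) = 0.998303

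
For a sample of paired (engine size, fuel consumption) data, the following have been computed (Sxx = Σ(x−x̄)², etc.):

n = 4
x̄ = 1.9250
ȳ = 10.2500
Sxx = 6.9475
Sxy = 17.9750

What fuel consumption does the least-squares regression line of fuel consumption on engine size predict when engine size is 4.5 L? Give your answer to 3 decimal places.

b = Sxy/Sxx = 17.975/6.9475 = 2.587262
a = ȳ − b·x̄ = 10.25 − 2.587262·1.925 = 5.269521
ŷ(4.5) = a + b·4.5 = 5.269521 + 2.587262·4.5 = 16.912199

16.912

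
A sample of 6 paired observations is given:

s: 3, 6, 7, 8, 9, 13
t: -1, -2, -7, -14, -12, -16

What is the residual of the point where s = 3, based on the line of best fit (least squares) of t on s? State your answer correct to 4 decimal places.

-0.2048

n = 6, Σx = 46, Σy = -52, Σxy = -492, Σx² = 408
Sxx = Σx² − (Σx)²/n = 408 − 352.666667 = 55.333333
Sxy = Σxy − (Σx)(Σy)/n = -492 − (-398.666667) = -93.333333
b = Sxy/Sxx = -93.333333/55.333333 = -1.686747
a = ȳ − b·x̄ = -8.666667 − (-1.686747)·7.666667 = 4.265060
ŷ(3) = 4.265060 + (-1.686747)·3 = -0.795181
residual = y − ŷ = -1 − (-0.795181) = -0.204819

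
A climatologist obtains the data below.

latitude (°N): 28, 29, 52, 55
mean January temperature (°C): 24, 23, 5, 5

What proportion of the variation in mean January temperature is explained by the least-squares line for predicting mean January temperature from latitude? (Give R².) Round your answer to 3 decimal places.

0.993

n = 4, Σx = 164, Σy = 57, Σxy = 1874, Σx² = 7354, Σy² = 1155
Sxx = Σx² − (Σx)²/n = 7354 − 6724 = 630
Sxy = Σxy − (Σx)(Σy)/n = 1874 − 2337 = -463
Syy = Σy² − (Σy)²/n = 1155 − 812.25 = 342.75
R² = Sxy²/(Sxx·Syy) = (-463)²/(630·342.75) = 0.992759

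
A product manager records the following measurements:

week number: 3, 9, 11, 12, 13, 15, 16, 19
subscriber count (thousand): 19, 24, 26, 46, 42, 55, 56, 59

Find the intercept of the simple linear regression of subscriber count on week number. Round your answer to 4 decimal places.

4.3656

n = 8, Σx = 98, Σy = 327, Σxy = 4499, Σx² = 1366
Sxx = Σx² − (Σx)²/n = 1366 − 1200.5 = 165.5
Sxy = Σxy − (Σx)(Σy)/n = 4499 − 4005.75 = 493.25
b = Sxy/Sxx = 493.25/165.5 = 2.980363
a = ȳ − b·x̄ = 40.875 − 2.980363·12.25 = 4.365559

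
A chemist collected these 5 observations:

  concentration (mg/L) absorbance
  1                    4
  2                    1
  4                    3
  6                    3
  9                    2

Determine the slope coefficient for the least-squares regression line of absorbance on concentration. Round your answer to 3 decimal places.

-0.078

n = 5, Σx = 22, Σy = 13, Σxy = 54, Σx² = 138
Sxx = Σx² − (Σx)²/n = 138 − 96.8 = 41.2
Sxy = Σxy − (Σx)(Σy)/n = 54 − 57.2 = -3.2
b = Sxy/Sxx = -3.2/41.2 = -0.077670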